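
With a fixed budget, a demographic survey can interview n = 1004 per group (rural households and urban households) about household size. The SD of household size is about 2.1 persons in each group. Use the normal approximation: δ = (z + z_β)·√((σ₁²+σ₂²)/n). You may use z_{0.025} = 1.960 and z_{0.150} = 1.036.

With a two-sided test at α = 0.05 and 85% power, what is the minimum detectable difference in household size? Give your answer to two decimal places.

δ = (z_{α/2} + z_β) · √((σ₁²+σ₂²)/n)
  = (1.960 + 1.036) · √(8.82/1004)
  = 2.996 · √0.00878
  = 2.996 · 0.0937
  = 0.2808

Minimum detectable difference ≈ 0.28 persons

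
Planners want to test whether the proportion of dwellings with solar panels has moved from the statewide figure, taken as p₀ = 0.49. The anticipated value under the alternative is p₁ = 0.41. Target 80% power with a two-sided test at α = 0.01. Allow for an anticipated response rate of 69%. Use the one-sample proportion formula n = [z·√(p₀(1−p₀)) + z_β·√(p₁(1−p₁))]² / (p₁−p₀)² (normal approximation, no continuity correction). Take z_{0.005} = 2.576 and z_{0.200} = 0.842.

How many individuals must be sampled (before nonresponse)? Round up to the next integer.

n = [z_{α/2}·√(p₀q₀) + z_β·√(p₁q₁)]² / (p₁ − p₀)²
  = [2.576·√(0.49·0.51) + 0.842·√(0.41·0.59)]² / (-0.08)²
  = [2.576·0.4999 + 0.842·0.4918]² / 0.0064
  = [1.7019]² / 0.0064
  = 452.55
Adjust for 69% response: 452.55 / 0.69 = 655.88.
Round up → n = 656.

n = 656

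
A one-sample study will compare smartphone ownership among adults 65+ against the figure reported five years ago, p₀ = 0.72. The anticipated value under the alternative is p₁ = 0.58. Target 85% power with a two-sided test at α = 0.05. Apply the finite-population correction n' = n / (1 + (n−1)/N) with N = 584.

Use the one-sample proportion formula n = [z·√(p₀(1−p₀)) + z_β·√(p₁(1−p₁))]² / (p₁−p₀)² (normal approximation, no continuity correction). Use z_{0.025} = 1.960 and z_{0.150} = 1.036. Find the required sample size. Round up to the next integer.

n = [z_{α/2}·√(p₀q₀) + z_β·√(p₁q₁)]² / (p₁ − p₀)²
  = [1.960·√(0.72·0.28) + 1.036·√(0.58·0.42)]² / (-0.14)²
  = [1.960·0.4490 + 1.036·0.4936]² / 0.0196
  = [1.3914]² / 0.0196
  = 98.77
Finite-population correction (N = 584): 98.77 / (1 + (98.77 − 1)/584) = 84.61.
Round up → n = 85.

n = 85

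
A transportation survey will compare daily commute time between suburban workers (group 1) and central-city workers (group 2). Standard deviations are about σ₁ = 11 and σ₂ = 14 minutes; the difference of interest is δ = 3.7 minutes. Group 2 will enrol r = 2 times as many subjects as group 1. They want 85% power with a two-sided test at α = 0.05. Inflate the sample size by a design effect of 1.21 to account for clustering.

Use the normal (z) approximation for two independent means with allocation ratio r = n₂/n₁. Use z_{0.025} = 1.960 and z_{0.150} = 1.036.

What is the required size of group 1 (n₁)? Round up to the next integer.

n₁ = (z_{α/2} + z_β)² · (σ₁² + σ₂²/r) / δ²
   = (1.960 + 1.036)² · (11² + 14²/2) / 3.7²
   = 8.9760 · (121 + 98) / 13.69
   = 8.9760 · 219 / 13.69
   = 143.59
Design effect: 1.21 × 143.59 = 173.74.
Round up → n₁ = 174; n₂ = r·n₁ = 2 × 174 = 348.

n₁ = 174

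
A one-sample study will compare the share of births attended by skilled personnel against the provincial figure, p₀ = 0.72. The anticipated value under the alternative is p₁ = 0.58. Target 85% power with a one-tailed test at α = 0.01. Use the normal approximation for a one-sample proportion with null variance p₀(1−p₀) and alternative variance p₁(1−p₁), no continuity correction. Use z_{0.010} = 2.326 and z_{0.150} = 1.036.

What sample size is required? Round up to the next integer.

n = [z_α·√(p₀q₀) + z_β·√(p₁q₁)]² / (p₁ − p₀)²
  = [2.326·√(0.72·0.28) + 1.036·√(0.58·0.42)]² / (-0.14)²
  = [2.326·0.4490 + 1.036·0.4936]² / 0.0196
  = [1.5557]² / 0.0196
  = 123.48
Round up → n = 124.

n = 124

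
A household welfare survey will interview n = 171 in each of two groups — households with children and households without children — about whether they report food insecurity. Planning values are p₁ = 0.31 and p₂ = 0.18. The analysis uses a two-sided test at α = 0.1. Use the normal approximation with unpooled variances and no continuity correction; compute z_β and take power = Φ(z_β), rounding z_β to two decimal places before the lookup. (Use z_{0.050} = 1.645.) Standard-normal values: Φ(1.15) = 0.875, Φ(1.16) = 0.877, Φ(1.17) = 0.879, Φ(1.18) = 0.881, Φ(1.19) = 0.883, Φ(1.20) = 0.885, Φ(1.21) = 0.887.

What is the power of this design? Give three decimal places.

z_β = |p₁−p₂|·√(n/[p₁q₁+p₂q₂]) − z_{α/2}
    = 0.13 · √(171/0.3615) − 1.645
    = 0.13 · 21.7492 − 1.645
    = 2.8274 − 1.645 = 1.1824 → 1.18
Power = Φ(1.18) = 0.881.

Power ≈ 0.881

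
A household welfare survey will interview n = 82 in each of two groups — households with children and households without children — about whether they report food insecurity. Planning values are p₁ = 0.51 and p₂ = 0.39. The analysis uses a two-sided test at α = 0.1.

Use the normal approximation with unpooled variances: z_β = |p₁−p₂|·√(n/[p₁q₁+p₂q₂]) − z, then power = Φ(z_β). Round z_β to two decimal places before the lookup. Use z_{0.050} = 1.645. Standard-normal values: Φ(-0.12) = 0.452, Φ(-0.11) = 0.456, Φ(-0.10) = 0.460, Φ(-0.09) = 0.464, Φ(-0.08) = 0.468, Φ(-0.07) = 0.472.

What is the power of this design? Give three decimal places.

Power ≈ 0.464

z_β = |p₁−p₂|·√(n/[p₁q₁+p₂q₂]) − z_{α/2}
    = 0.12 · √(82/0.4878) − 1.645
    = 0.12 · 12.9654 − 1.645
    = 1.5558 − 1.645 = -0.0892 → -0.09
Power = Φ(-0.09) = 0.464.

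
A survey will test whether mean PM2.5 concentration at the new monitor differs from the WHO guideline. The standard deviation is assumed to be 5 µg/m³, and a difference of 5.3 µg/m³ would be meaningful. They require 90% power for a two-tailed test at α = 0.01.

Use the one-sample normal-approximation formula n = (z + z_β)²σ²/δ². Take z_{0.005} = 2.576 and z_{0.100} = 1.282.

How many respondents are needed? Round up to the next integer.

n = 14

n = (z_{α/2} + z_β)² · σ² / δ²
  = (2.576 + 1.282)² · 5² / 5.3²
  = 14.8842 · 25 / 28.09
  = 13.25
Round up → n = 14.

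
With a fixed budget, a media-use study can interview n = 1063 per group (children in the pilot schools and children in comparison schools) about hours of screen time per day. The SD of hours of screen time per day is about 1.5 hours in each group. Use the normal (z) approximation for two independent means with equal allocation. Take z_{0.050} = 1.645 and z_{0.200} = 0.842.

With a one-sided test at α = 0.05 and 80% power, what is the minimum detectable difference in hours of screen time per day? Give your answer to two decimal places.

δ = (z_α + z_β) · √((σ₁²+σ₂²)/n)
  = (1.645 + 0.842) · √(4.5/1063)
  = 2.487 · √0.00423
  = 2.487 · 0.0651
  = 0.1618

Minimum detectable difference ≈ 0.16 hours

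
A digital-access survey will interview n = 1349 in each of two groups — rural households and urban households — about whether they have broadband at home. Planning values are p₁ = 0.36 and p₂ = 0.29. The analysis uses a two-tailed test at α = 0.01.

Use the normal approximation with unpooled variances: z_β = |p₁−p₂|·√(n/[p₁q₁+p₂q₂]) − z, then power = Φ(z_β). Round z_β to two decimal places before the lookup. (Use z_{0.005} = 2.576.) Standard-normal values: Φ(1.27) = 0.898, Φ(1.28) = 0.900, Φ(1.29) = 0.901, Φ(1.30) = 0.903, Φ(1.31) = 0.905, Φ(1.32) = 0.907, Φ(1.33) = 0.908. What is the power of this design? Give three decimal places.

Power ≈ 0.907

z_β = |p₁−p₂|·√(n/[p₁q₁+p₂q₂]) − z_{α/2}
    = 0.07 · √(1349/0.4363) − 2.576
    = 0.07 · 55.6049 − 2.576
    = 3.8923 − 2.576 = 1.3163 → 1.32
Power = Φ(1.32) = 0.907.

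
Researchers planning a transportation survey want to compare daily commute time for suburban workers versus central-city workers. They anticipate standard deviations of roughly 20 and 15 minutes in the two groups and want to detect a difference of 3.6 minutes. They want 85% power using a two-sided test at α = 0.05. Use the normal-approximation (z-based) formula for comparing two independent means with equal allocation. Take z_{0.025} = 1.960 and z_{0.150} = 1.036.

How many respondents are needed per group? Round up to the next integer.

n = 433 per group

n = (z_{α/2} + z_β)² · (σ₁² + σ₂²) / δ²
  = (1.960 + 1.036)² · (20² + 15² = 625) / 3.6²
  = 8.9760 · 625 / 12.96
  = 432.87
Round up → n = 433 per group.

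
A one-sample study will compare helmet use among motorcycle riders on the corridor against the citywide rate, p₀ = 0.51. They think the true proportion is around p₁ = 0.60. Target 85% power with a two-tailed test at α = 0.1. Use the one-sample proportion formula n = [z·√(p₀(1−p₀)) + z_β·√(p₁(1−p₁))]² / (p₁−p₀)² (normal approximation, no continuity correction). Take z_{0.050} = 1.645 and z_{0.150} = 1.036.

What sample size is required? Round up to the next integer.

n = 219

n = [z_{α/2}·√(p₀q₀) + z_β·√(p₁q₁)]² / (p₁ − p₀)²
  = [1.645·√(0.51·0.49) + 1.036·√(0.60·0.40)]² / (0.09)²
  = [1.645·0.4999 + 1.036·0.4899]² / 0.0081
  = [1.3299]² / 0.0081
  = 218.34
Round up → n = 219.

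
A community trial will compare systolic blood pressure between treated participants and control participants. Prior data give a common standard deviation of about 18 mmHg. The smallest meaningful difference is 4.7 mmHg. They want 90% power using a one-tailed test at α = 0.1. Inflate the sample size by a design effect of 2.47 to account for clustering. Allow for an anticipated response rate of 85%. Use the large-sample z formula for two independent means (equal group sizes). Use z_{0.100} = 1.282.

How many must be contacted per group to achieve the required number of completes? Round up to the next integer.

n = (z_α + z_β)² · (σ₁² + σ₂²) / δ²
  = (1.282 + 1.282)² · (2·18² = 648) / 4.7²
  = 6.5741 · 648 / 22.09
  = 192.85
Design effect: 2.47 × 192.85 = 476.33.
Adjust for 85% response: 476.33 / 0.85 = 560.39.
Round up → n = 561 per group.

n = 561 per group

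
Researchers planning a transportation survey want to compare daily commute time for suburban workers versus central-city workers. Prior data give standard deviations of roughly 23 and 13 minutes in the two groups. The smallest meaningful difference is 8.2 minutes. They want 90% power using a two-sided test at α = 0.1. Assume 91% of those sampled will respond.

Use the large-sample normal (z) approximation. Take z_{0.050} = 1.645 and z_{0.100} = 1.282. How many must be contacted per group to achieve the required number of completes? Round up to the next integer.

n = (z_{α/2} + z_β)² · (σ₁² + σ₂²) / δ²
  = (1.645 + 1.282)² · (23² + 13² = 698) / 8.2²
  = 8.5673 · 698 / 67.24
  = 88.94
Adjust for 91% response: 88.94 / 0.91 = 97.73.
Round up → n = 98 per group.

n = 98 per group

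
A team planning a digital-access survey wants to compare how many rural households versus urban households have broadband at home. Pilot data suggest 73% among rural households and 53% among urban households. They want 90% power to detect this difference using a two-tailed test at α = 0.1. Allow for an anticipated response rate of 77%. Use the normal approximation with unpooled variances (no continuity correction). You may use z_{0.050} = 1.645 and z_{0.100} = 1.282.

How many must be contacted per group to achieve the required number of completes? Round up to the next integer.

n = 125 per group

n = (z_{α/2} + z_β)² · [p₁(1−p₁) + p₂(1−p₂)] / (p₁ − p₂)²
  = (1.645 + 1.282)² · (0.73·0.27 + 0.53·0.47) / (0.20)²
  = (2.927)² · (0.1971 + 0.2491) / 0.0400
  = 8.5673 · 0.4462 / 0.0400
  = 95.57
Adjust for 77% response: 95.57 / 0.77 = 124.12.
Round up → n = 125 per group.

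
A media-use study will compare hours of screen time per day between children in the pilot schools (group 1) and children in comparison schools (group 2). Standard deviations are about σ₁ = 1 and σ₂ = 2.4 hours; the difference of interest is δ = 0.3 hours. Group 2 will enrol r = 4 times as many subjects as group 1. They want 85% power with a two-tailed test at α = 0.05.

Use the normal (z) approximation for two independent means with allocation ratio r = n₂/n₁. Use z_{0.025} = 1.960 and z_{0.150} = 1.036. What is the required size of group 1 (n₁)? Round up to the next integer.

n₁ = (z_{α/2} + z_β)² · (σ₁² + σ₂²/r) / δ²
   = (1.960 + 1.036)² · (1² + 2.4²/4) / 0.3²
   = 8.9760 · (1 + 1.44) / 0.09
   = 8.9760 · 2.44 / 0.09
   = 243.35
Round up → n₁ = 244; n₂ = r·n₁ = 4 × 244 = 976.

n₁ = 244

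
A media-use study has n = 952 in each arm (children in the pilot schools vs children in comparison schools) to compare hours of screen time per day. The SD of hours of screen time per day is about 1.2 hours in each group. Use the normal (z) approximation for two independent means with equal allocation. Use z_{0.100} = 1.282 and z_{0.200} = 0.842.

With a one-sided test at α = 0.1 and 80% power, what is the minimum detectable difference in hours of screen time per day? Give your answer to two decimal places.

Minimum detectable difference ≈ 0.12 hours

δ = (z_α + z_β) · √((σ₁²+σ₂²)/n)
  = (1.282 + 0.842) · √(2.88/952)
  = 2.124 · √0.00303
  = 2.124 · 0.0550
  = 0.1168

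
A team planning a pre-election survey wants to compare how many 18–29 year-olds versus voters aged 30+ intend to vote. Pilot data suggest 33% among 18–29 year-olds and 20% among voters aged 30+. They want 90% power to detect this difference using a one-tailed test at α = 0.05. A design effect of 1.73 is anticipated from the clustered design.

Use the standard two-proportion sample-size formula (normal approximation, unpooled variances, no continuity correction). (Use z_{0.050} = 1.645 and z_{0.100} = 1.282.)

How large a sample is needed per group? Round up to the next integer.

n = 335 per group

n = (z_α + z_β)² · [p₁(1−p₁) + p₂(1−p₂)] / (p₁ − p₂)²
  = (1.645 + 1.282)² · (0.33·0.67 + 0.20·0.80) / (0.13)²
  = (2.927)² · (0.2211 + 0.1600) / 0.0169
  = 8.5673 · 0.3811 / 0.0169
  = 193.20
Design effect: 1.73 × 193.20 = 334.23.
Round up → n = 335 per group.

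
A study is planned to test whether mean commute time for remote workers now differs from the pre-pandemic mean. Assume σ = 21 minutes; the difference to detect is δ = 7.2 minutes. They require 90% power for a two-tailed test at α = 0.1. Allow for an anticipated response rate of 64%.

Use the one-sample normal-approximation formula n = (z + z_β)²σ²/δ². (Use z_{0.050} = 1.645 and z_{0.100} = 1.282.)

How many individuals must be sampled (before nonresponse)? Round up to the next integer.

n = (z_{α/2} + z_β)² · σ² / δ²
  = (1.645 + 1.282)² · 21² / 7.2²
  = 8.5673 · 441 / 51.84
  = 72.88
Adjust for 64% response: 72.88 / 0.64 = 113.88.
Round up → n = 114.

n = 114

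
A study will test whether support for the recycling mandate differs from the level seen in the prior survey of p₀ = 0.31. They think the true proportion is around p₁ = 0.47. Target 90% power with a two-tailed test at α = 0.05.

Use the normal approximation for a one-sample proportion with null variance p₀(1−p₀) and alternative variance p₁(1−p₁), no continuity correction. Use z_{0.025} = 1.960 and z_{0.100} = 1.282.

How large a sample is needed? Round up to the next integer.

n = 94

n = [z_{α/2}·√(p₀q₀) + z_β·√(p₁q₁)]² / (p₁ − p₀)²
  = [1.960·√(0.31·0.69) + 1.282·√(0.47·0.53)]² / (0.16)²
  = [1.960·0.4625 + 1.282·0.4991]² / 0.0256
  = [1.5463]² / 0.0256
  = 93.40
Round up → n = 94.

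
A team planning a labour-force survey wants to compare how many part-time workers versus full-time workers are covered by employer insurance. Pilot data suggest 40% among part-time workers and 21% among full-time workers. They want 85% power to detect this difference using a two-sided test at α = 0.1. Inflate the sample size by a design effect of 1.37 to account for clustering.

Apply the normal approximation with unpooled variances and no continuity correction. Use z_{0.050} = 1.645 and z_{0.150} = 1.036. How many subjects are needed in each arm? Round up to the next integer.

n = 111 per group

n = (z_{α/2} + z_β)² · [p₁(1−p₁) + p₂(1−p₂)] / (p₁ − p₂)²
  = (1.645 + 1.036)² · (0.40·0.60 + 0.21·0.79) / (0.19)²
  = (2.681)² · (0.2400 + 0.1659) / 0.0361
  = 7.1878 · 0.4059 / 0.0361
  = 80.82
Design effect: 1.37 × 80.82 = 110.72.
Round up → n = 111 per group.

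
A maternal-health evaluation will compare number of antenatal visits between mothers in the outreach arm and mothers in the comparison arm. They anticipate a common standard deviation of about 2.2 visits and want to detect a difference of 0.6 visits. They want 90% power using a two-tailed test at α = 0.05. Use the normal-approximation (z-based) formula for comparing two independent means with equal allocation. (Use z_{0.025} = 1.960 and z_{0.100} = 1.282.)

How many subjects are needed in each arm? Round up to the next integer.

n = 283 per group

n = (z_{α/2} + z_β)² · (σ₁² + σ₂²) / δ²
  = (1.960 + 1.282)² · (2·2.2² = 9.68) / 0.6²
  = 10.5106 · 9.68 / 0.36
  = 282.62
Round up → n = 283 per group.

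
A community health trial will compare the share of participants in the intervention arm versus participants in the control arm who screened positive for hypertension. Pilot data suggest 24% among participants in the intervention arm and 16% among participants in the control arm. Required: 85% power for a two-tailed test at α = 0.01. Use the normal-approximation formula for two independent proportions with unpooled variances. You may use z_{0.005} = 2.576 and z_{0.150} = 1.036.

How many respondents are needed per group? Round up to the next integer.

n = 646 per group

n = (z_{α/2} + z_β)² · [p₁(1−p₁) + p₂(1−p₂)] / (p₁ − p₂)²
  = (2.576 + 1.036)² · (0.24·0.76 + 0.16·0.84) / (0.08)²
  = (3.612)² · (0.1824 + 0.1344) / 0.0064
  = 13.0465 · 0.3168 / 0.0064
  = 645.80
Round up → n = 646 per group.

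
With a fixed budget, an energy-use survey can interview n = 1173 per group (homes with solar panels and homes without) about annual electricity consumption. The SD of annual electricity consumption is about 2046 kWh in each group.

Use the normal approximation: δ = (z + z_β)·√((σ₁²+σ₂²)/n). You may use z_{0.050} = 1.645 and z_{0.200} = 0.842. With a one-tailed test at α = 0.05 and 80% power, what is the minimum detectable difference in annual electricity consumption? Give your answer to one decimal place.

Minimum detectable difference ≈ 210.1 kWh

δ = (z_α + z_β) · √((σ₁²+σ₂²)/n)
  = (1.645 + 0.842) · √(8372232/1173)
  = 2.487 · √7137.5
  = 2.487 · 84.4834
  = 210.1103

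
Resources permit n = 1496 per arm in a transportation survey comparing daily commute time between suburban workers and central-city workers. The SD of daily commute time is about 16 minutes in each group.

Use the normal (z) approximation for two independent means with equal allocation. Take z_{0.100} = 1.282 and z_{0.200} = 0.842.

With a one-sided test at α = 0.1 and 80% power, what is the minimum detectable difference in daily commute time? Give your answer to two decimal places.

δ = (z_α + z_β) · √((σ₁²+σ₂²)/n)
  = (1.282 + 0.842) · √(512/1496)
  = 2.124 · √0.34225
  = 2.124 · 0.5850
  = 1.2426

Minimum detectable difference ≈ 1.24 minutes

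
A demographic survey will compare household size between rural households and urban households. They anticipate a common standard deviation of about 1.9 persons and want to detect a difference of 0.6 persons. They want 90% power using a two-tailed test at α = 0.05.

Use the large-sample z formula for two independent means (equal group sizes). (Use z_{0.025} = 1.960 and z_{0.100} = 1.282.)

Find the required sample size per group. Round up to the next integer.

n = (z_{α/2} + z_β)² · (σ₁² + σ₂²) / δ²
  = (1.960 + 1.282)² · (2·1.9² = 7.22) / 0.6²
  = 10.5106 · 7.22 / 0.36
  = 210.80
Round up → n = 211 per group.

n = 211 per group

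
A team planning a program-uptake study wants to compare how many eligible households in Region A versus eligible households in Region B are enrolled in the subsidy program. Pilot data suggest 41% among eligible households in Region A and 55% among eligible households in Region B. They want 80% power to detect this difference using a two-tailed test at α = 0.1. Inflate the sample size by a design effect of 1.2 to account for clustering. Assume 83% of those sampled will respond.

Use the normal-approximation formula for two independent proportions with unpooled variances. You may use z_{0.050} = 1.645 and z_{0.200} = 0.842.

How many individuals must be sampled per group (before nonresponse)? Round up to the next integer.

n = 224 per group

n = (z_{α/2} + z_β)² · [p₁(1−p₁) + p₂(1−p₂)] / (p₁ − p₂)²
  = (1.645 + 0.842)² · (0.41·0.59 + 0.55·0.45) / (-0.14)²
  = (2.487)² · (0.2419 + 0.2475) / 0.0196
  = 6.1852 · 0.4894 / 0.0196
  = 154.44
Design effect: 1.2 × 154.44 = 185.33.
Adjust for 83% response: 185.33 / 0.83 = 223.29.
Round up → n = 224 per group.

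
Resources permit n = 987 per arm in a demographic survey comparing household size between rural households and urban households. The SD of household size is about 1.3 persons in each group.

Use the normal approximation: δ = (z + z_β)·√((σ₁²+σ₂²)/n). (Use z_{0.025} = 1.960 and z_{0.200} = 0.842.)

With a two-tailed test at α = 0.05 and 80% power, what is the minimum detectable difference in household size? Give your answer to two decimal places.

δ = (z_{α/2} + z_β) · √((σ₁²+σ₂²)/n)
  = (1.960 + 0.842) · √(3.38/987)
  = 2.802 · √0.00342
  = 2.802 · 0.0585
  = 0.1640

Minimum detectable difference ≈ 0.16 persons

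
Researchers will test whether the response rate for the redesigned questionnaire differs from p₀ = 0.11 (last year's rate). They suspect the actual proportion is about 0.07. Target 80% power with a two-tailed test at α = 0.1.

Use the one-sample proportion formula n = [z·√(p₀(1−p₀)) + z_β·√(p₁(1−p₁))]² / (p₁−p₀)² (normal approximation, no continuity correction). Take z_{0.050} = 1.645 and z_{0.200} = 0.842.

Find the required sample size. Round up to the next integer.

n = 333

n = [z_{α/2}·√(p₀q₀) + z_β·√(p₁q₁)]² / (p₁ − p₀)²
  = [1.645·√(0.11·0.89) + 0.842·√(0.07·0.93)]² / (-0.04)²
  = [1.645·0.3129 + 0.842·0.2551]² / 0.0016
  = [0.7295]² / 0.0016
  = 332.64
Round up → n = 333.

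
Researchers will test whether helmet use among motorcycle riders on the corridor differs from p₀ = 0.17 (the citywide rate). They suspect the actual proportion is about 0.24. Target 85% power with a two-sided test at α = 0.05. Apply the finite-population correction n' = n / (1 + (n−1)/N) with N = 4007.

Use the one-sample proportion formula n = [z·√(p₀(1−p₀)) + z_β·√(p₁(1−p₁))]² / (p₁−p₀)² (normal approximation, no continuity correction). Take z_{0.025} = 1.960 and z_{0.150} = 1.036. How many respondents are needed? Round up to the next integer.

n = 265

n = [z_{α/2}·√(p₀q₀) + z_β·√(p₁q₁)]² / (p₁ − p₀)²
  = [1.960·√(0.17·0.83) + 1.036·√(0.24·0.76)]² / (0.07)²
  = [1.960·0.3756 + 1.036·0.4271]² / 0.0049
  = [1.1787]² / 0.0049
  = 283.54
Finite-population correction (N = 4007): 283.54 / (1 + (283.54 − 1)/4007) = 264.86.
Round up → n = 265.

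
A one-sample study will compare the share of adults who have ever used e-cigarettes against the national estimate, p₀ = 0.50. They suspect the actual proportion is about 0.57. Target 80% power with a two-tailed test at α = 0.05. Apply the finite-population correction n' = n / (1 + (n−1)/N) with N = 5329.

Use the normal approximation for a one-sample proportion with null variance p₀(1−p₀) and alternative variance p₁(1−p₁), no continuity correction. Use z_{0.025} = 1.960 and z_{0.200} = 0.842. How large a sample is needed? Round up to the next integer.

n = 371

n = [z_{α/2}·√(p₀q₀) + z_β·√(p₁q₁)]² / (p₁ − p₀)²
  = [1.960·√(0.50·0.50) + 0.842·√(0.57·0.43)]² / (0.07)²
  = [1.960·0.5000 + 0.842·0.4951]² / 0.0049
  = [1.3969]² / 0.0049
  = 398.20
Finite-population correction (N = 5329): 398.20 / (1 + (398.20 − 1)/5329) = 370.58.
Round up → n = 371.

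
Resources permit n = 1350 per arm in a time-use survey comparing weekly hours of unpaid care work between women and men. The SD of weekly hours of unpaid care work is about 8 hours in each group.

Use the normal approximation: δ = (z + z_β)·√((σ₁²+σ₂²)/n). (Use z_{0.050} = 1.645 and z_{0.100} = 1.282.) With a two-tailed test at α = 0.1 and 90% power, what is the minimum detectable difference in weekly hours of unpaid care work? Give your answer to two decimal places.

δ = (z_{α/2} + z_β) · √((σ₁²+σ₂²)/n)
  = (1.645 + 1.282) · √(128/1350)
  = 2.927 · √0.09481
  = 2.927 · 0.3079
  = 0.9013

Minimum detectable difference ≈ 0.90 hours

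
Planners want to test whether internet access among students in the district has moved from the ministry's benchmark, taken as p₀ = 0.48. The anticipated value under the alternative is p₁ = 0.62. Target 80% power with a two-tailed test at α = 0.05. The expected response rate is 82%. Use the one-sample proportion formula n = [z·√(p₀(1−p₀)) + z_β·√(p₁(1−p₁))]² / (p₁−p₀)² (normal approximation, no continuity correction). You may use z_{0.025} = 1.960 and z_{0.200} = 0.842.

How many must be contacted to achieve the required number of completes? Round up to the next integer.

n = 120

n = [z_{α/2}·√(p₀q₀) + z_β·√(p₁q₁)]² / (p₁ − p₀)²
  = [1.960·√(0.48·0.52) + 0.842·√(0.62·0.38)]² / (0.14)²
  = [1.960·0.4996 + 0.842·0.4854]² / 0.0196
  = [1.3879]² / 0.0196
  = 98.28
Adjust for 82% response: 98.28 / 0.82 = 119.85.
Round up → n = 120.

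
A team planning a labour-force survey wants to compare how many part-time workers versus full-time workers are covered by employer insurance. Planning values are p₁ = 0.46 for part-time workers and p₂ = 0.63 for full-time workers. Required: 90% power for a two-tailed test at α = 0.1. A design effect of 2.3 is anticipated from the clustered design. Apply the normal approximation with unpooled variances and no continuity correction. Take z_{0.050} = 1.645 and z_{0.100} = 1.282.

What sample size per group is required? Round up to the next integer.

n = (z_{α/2} + z_β)² · [p₁(1−p₁) + p₂(1−p₂)] / (p₁ − p₂)²
  = (1.645 + 1.282)² · (0.46·0.54 + 0.63·0.37) / (-0.17)²
  = (2.927)² · (0.2484 + 0.2331) / 0.0289
  = 8.5673 · 0.4815 / 0.0289
  = 142.74
Design effect: 2.3 × 142.74 = 328.30.
Round up → n = 329 per group.

n = 329 per group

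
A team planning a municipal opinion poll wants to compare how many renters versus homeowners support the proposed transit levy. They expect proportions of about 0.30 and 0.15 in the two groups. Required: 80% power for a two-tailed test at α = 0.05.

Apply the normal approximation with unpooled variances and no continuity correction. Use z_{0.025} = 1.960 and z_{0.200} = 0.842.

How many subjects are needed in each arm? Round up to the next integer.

n = 118 per group

n = (z_{α/2} + z_β)² · [p₁(1−p₁) + p₂(1−p₂)] / (p₁ − p₂)²
  = (1.960 + 0.842)² · (0.30·0.70 + 0.15·0.85) / (0.15)²
  = (2.802)² · (0.2100 + 0.1275) / 0.0225
  = 7.8512 · 0.3375 / 0.0225
  = 117.77
Round up → n = 118 per group.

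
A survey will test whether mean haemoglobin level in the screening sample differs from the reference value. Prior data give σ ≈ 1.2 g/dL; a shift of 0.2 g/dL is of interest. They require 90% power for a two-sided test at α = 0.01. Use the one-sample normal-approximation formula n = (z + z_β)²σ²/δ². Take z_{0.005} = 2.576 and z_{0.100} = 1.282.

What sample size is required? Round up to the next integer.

n = 536

n = (z_{α/2} + z_β)² · σ² / δ²
  = (2.576 + 1.282)² · 1.2² / 0.2²
  = 14.8842 · 1.44 / 0.04
  = 535.83
Round up → n = 536.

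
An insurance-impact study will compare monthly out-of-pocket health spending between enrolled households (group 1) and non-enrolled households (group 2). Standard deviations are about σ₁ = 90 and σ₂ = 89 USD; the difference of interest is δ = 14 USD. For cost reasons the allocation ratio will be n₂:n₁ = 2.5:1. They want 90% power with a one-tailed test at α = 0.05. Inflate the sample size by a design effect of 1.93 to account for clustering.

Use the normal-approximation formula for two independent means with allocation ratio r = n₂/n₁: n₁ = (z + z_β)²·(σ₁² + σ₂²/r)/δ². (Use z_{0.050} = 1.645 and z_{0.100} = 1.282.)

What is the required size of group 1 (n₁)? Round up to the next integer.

n₁ = 951

n₁ = (z_α + z_β)² · (σ₁² + σ₂²/r) / δ²
   = (1.645 + 1.282)² · (90² + 89²/2.5) / 14²
   = 8.5673 · (8100 + 3168.4) / 196
   = 8.5673 · 11268.4 / 196
   = 492.55
Design effect: 1.93 × 492.55 = 950.62.
Round up → n₁ = 951; n₂ = r·n₁ = 2.5 × 951 = 2378.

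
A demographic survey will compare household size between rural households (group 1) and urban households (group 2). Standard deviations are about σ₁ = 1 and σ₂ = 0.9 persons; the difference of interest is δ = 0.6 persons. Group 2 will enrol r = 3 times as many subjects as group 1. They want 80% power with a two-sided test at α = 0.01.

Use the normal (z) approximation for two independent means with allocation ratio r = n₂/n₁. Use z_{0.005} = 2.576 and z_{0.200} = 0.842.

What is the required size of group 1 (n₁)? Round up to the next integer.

n₁ = 42

n₁ = (z_{α/2} + z_β)² · (σ₁² + σ₂²/r) / δ²
   = (2.576 + 0.842)² · (1² + 0.9²/3) / 0.6²
   = 11.6827 · (1 + 0.27) / 0.36
   = 11.6827 · 1.27 / 0.36
   = 41.21
Round up → n₁ = 42; n₂ = r·n₁ = 3 × 42 = 126.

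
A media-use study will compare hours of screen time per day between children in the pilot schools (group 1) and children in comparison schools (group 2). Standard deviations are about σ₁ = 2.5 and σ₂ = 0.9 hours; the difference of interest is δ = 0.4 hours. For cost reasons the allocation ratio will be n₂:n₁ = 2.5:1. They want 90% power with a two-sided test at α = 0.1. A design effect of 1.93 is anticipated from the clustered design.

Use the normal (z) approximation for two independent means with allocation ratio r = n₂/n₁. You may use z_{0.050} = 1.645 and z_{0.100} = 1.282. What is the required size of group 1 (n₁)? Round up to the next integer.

n₁ = 680

n₁ = (z_{α/2} + z_β)² · (σ₁² + σ₂²/r) / δ²
   = (1.645 + 1.282)² · (2.5² + 0.9²/2.5) / 0.4²
   = 8.5673 · (6.25 + 0.324) / 0.16
   = 8.5673 · 6.574 / 0.16
   = 352.01
Design effect: 1.93 × 352.01 = 679.38.
Round up → n₁ = 680; n₂ = r·n₁ = 2.5 × 680 = 1700.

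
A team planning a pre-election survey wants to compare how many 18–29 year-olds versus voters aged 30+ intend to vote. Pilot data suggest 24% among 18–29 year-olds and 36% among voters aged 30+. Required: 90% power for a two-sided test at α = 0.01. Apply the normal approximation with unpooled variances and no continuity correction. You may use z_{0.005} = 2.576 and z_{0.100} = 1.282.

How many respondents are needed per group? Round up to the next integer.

n = (z_{α/2} + z_β)² · [p₁(1−p₁) + p₂(1−p₂)] / (p₁ − p₂)²
  = (2.576 + 1.282)² · (0.24·0.76 + 0.36·0.64) / (-0.12)²
  = (3.858)² · (0.1824 + 0.2304) / 0.0144
  = 14.8842 · 0.4128 / 0.0144
  = 426.68
Round up → n = 427 per group.

n = 427 per group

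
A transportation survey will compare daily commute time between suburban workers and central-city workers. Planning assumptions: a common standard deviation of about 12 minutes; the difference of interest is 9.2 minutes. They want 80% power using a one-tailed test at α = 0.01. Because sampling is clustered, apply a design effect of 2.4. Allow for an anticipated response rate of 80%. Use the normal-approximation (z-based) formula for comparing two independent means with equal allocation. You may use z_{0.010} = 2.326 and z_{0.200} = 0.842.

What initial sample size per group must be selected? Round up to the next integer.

n = 103 per group

n = (z_α + z_β)² · (σ₁² + σ₂²) / δ²
  = (2.326 + 0.842)² · (2·12² = 288) / 9.2²
  = 10.0362 · 288 / 84.64
  = 34.15
Design effect: 2.4 × 34.15 = 81.96.
Adjust for 80% response: 81.96 / 0.80 = 102.45.
Round up → n = 103 per group.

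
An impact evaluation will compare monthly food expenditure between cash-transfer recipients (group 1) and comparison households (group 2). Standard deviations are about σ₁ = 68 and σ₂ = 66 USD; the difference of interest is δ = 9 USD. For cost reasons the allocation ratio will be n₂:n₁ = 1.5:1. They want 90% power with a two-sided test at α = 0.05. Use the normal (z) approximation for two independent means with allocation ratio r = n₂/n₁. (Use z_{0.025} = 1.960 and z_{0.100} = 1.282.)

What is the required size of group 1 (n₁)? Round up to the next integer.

n₁ = 977

n₁ = (z_{α/2} + z_β)² · (σ₁² + σ₂²/r) / δ²
   = (1.960 + 1.282)² · (68² + 66²/1.5) / 9²
   = 10.5106 · (4624 + 2904) / 81
   = 10.5106 · 7528 / 81
   = 976.83
Round up → n₁ = 977; n₂ = r·n₁ = 1.5 × 977 = 1466.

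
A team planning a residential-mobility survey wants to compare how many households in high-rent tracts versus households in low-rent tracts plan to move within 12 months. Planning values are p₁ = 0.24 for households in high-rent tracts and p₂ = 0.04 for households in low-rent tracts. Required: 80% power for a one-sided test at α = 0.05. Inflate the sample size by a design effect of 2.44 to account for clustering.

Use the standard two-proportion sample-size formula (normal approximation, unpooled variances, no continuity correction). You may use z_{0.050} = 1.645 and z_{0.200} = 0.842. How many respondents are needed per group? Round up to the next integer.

n = (z_α + z_β)² · [p₁(1−p₁) + p₂(1−p₂)] / (p₁ − p₂)²
  = (1.645 + 0.842)² · (0.24·0.76 + 0.04·0.96) / (0.20)²
  = (2.487)² · (0.1824 + 0.0384) / 0.0400
  = 6.1852 · 0.2208 / 0.0400
  = 34.14
Design effect: 2.44 × 34.14 = 83.31.
Round up → n = 84 per group.

n = 84 per group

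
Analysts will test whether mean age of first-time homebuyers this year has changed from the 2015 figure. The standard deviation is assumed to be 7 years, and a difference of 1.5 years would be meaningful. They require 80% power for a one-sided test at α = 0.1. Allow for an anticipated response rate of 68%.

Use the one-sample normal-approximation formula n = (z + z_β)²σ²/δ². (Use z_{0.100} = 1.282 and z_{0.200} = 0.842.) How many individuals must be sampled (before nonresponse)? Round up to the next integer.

n = 145

n = (z_α + z_β)² · σ² / δ²
  = (1.282 + 0.842)² · 7² / 1.5²
  = 4.5114 · 49 / 2.25
  = 98.25
Adjust for 68% response: 98.25 / 0.68 = 144.48.
Round up → n = 145.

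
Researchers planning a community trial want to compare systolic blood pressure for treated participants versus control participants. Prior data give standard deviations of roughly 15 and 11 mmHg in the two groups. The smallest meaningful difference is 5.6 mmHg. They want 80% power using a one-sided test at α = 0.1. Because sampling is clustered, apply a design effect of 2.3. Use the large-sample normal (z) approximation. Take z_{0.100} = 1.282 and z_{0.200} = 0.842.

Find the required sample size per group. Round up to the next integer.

n = 115 per group

n = (z_α + z_β)² · (σ₁² + σ₂²) / δ²
  = (1.282 + 0.842)² · (15² + 11² = 346) / 5.6²
  = 4.5114 · 346 / 31.36
  = 49.77
Design effect: 2.3 × 49.77 = 114.48.
Round up → n = 115 per group.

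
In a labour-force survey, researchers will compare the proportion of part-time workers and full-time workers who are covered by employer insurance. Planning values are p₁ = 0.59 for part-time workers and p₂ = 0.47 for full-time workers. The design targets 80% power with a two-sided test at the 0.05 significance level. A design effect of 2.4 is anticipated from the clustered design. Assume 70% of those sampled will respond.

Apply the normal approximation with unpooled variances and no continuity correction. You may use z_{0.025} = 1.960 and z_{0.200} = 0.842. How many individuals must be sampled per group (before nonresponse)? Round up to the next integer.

n = (z_{α/2} + z_β)² · [p₁(1−p₁) + p₂(1−p₂)] / (p₁ − p₂)²
  = (1.960 + 0.842)² · (0.59·0.41 + 0.47·0.53) / (0.12)²
  = (2.802)² · (0.2419 + 0.2491) / 0.0144
  = 7.8512 · 0.4910 / 0.0144
  = 267.70
Design effect: 2.4 × 267.70 = 642.49.
Adjust for 70% response: 642.49 / 0.70 = 917.84.
Round up → n = 918 per group.

n = 918 per group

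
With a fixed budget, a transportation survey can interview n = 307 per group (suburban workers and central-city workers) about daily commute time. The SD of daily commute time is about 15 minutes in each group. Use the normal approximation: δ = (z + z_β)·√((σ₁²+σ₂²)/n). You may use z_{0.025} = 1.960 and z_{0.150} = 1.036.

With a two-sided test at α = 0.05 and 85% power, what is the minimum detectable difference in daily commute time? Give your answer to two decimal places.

δ = (z_{α/2} + z_β) · √((σ₁²+σ₂²)/n)
  = (1.960 + 1.036) · √(450/307)
  = 2.996 · √1.4658
  = 2.996 · 1.2107
  = 3.6273

Minimum detectable difference ≈ 3.63 minutes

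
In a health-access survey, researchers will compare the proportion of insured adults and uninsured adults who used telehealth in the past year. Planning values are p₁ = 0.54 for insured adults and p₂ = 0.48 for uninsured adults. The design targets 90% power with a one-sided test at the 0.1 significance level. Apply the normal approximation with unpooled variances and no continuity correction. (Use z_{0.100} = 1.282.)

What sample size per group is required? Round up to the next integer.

n = 910 per group

n = (z_α + z_β)² · [p₁(1−p₁) + p₂(1−p₂)] / (p₁ − p₂)²
  = (1.282 + 1.282)² · (0.54·0.46 + 0.48·0.52) / (0.06)²
  = (2.564)² · (0.2484 + 0.2496) / 0.0036
  = 6.5741 · 0.4980 / 0.0036
  = 909.42
Round up → n = 910 per group.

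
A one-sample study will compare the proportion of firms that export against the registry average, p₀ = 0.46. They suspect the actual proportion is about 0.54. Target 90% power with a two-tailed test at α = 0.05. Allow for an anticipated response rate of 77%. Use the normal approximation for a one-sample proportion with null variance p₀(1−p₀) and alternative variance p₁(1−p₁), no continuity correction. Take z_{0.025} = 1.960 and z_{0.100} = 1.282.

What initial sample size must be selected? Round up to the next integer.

n = [z_{α/2}·√(p₀q₀) + z_β·√(p₁q₁)]² / (p₁ − p₀)²
  = [1.960·√(0.46·0.54) + 1.282·√(0.54·0.46)]² / (0.08)²
  = [1.960·0.4984 + 1.282·0.4984]² / 0.0064
  = [1.6158]² / 0.0064
  = 407.94
Adjust for 77% response: 407.94 / 0.77 = 529.79.
Round up → n = 530.

n = 530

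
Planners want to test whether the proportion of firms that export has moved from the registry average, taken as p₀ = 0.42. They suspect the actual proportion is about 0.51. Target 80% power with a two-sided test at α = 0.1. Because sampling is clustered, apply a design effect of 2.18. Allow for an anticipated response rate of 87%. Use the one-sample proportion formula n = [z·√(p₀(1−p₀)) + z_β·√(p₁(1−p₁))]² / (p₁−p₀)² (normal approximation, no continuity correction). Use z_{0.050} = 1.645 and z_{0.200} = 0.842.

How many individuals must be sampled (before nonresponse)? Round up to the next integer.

n = [z_{α/2}·√(p₀q₀) + z_β·√(p₁q₁)]² / (p₁ − p₀)²
  = [1.645·√(0.42·0.58) + 0.842·√(0.51·0.49)]² / (0.09)²
  = [1.645·0.4936 + 0.842·0.4999]² / 0.0081
  = [1.2328]² / 0.0081
  = 187.64
Design effect: 2.18 × 187.64 = 409.04.
Adjust for 87% response: 409.04 / 0.87 = 470.17.
Round up → n = 471.

n = 471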